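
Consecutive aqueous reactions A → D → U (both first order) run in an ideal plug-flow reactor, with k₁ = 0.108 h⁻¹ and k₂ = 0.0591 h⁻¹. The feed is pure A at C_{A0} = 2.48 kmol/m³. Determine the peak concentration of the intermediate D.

For a first-order series the maximum intermediate yield is C_{D,max}/C_{A0} = (k₁/k₂)^[k₂/(k₂−k₁)].
= (0.108/0.0591)^(0.0591/(0.0591−0.108)) = (1.827)^(-1.209) = 0.4826.
C_{D,max} = 0.4826×2.48 = 1.20 kmol/m³.

1.20 kmol/m³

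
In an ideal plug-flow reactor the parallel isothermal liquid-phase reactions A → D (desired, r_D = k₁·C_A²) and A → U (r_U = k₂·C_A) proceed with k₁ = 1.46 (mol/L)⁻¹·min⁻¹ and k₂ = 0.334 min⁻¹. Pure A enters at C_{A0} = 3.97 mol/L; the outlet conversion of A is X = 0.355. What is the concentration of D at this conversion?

C_A = C_{A0}(1−X) = 2.561 mol/L.
Along a PFR/batch, dC_U/dC_A = −r_U/(r_D+r_U) = −k₂/(k₂+k₁·C_A).
Integrating from C_{A0} to C_A: C_U = (0.334/1.46)·ln[(0.334+1.46·3.97)/(0.334+1.46·2.56)] = 0.2288·ln(6.130/4.073) = 0.09356 mol/L.
Then C_D = (C_{A0}−C_A) − C_U = 1.409 − 0.09356 = 1.316 mol/L.

1.32 mol/L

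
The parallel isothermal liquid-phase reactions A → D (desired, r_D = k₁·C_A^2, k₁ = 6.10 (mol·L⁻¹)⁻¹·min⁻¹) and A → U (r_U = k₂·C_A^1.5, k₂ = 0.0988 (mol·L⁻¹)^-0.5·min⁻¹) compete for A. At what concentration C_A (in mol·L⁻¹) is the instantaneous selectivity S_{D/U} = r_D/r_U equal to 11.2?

0.0329 mol·L⁻¹

S_{D/U} = (k₁/k₂)·C_A^0.5 ⇒ C_A = (S·k₂/k₁)^(2).
= (11.2×0.0988/6.10)^(2) = (0.1814)^(2) = 0.0329 mol·L⁻¹.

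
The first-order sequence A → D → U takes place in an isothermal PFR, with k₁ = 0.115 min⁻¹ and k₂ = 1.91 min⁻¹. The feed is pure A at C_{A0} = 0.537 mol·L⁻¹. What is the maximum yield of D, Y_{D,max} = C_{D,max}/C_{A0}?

0.0503

At the optimum, C_{D,max}/C_{A0} = (k₁/k₂)^[k₂/(k₂−k₁)].
= (0.115/1.91)^(1.91/(1.91−0.115)) = (0.06021)^(1.064) = 0.05029.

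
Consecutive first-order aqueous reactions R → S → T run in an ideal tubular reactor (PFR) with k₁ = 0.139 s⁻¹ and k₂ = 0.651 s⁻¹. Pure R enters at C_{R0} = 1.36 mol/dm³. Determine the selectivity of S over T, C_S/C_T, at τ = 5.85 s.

The intermediate concentration in a first-order A→B→C sequence is C_S = k₁C_{R0}(e^(−k₁τ) − e^(−k₂τ))/(k₂−k₁).
e^(−k₁τ) = e^(−0.139×5.85) = e^(−0.8132) = 0.4435; e^(−k₂τ) = e^(−3.808) = 0.02218.
C_S = 0.139×1.36/(0.651−0.139) × (0.4435−0.02218) = 0.3692×0.4213 = 0.1555 mol/dm³.
C_R = C_{R0}e^(−k₁τ) = 0.6031 mol/dm³, so C_T = C_{R0}−C_R−C_S = 0.6014 mol/dm³; C_S/C_T = 0.259.

0.259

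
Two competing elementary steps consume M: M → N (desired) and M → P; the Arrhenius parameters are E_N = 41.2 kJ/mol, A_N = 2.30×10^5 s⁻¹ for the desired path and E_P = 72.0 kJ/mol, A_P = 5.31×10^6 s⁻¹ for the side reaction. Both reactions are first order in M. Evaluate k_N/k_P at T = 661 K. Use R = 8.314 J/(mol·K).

11.8

With equal orders, S_{N/P} = k_N/k_P = (A_N/A_P)·exp[(E_P−E_N)/(RT)].
(E_P−E_N)/(RT) = (72.0−41.2)×10³/(8.314×661) = 30800/5496 = 5.605.
k_N/k_P = (2.30×10^5/5.31×10^6)·exp(5.605) = 0.04331 × 271.7 = 11.8.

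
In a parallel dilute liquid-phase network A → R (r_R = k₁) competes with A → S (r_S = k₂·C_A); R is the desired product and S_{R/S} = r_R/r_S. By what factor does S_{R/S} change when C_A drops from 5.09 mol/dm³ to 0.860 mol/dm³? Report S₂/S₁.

S_{R/S} = (k₁/k₂)·C_A⁻¹, so S₂/S₁ = (C_{A,2}/C_{A,1})⁻¹.
= 5.09/0.860 = 5.92.
Selectivity toward R rises as C_A falls — low-concentration operation is favoured.

5.92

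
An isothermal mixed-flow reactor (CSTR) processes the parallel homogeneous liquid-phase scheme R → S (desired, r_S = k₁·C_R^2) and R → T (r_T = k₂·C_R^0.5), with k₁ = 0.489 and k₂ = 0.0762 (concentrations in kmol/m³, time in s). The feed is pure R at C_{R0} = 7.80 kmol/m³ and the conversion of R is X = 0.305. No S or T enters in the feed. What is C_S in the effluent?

2.35 kmol/m³

Exit C_R = C_{R0}(1−X) = 7.80×0.695 = 5.421 kmol/m³.
A CSTR operates uniformly at the exit composition, giving r_S = 14.37 and r_T = 0.1774 (each k·C_R^n at C_R = 5.421).
Fraction of consumed R going to S: r_S/(r_S+r_T) = 0.9878.
C_S = 0.9878·C_{R0}·X = 0.9878×7.80×0.305 = 2.35 kmol/m³.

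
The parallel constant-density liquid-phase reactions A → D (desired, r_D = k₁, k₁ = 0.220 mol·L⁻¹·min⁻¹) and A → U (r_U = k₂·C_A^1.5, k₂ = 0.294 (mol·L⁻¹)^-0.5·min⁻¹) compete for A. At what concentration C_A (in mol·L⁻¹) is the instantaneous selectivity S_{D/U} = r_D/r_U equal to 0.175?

S_{D/U} = (k₁/k₂)·C_A^-1.5 ⇒ C_A = (S·k₂/k₁)^(1/(-1.5)).
= (0.175×0.294/0.220)^(-0.6667) = (0.2339)^(-0.6667) = 2.63 mol·L⁻¹.

2.63 mol·L⁻¹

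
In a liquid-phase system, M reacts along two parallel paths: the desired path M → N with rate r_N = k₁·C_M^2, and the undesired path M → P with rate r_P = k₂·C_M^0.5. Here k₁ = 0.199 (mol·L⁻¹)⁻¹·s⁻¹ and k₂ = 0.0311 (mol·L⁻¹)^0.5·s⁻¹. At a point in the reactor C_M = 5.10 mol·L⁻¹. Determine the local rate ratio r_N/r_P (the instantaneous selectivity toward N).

S_{N/P} = r_N/r_P = (k₁·C_M^2)/(k₂·C_M^0.5) = (k₁/k₂)·C_M^1.5.
= (0.199×5.100^2) / (0.0311×5.100^0.5) = 5.176/0.07023 = 73.7.
Since the desired path is higher order in M, keeping C_M high (PFR or concentrated feed) favours N.

73.7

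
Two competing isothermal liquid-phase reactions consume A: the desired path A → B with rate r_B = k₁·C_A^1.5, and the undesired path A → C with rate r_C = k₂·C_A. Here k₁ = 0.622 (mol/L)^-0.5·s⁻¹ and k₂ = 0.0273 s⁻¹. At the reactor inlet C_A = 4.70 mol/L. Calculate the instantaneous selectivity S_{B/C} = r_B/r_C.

49.4

S_{B/C} = r_B/r_C = (k₁·C_A^1.5)/(k₂·C_A) = (k₁/k₂)·C_A^0.5.
= (0.622×4.700^1.5) / (0.0273×4.700) = 6.338/0.1283 = 49.4.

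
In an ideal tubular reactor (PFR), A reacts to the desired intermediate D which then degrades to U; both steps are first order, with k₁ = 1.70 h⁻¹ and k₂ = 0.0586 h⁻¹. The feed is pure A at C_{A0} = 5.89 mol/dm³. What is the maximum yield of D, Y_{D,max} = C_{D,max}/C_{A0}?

0.887

For a first-order series the maximum intermediate yield is C_{D,max}/C_{A0} = (k₁/k₂)^[k₂/(k₂−k₁)].
= (1.70/0.0586)^(0.0586/(0.0586−1.70)) = (29.01)^(-0.03570) = 0.8867.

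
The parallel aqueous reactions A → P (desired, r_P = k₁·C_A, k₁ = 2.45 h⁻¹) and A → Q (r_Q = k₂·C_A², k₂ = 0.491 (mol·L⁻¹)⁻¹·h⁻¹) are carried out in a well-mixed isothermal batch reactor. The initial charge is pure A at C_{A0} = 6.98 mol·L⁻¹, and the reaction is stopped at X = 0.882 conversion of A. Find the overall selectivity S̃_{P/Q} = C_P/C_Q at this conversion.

C_A = C_{A0}(1−X) = 0.8236 mol·L⁻¹.
Along a PFR/batch, dC_P/dC_A = −r_P/(r_P+r_Q) = −k₁/(k₁+k₂·C_A).
Integrating from C_{A0} to C_A: C_P = (2.45/0.491)·ln[(2.45+0.491·6.98)/(2.45+0.491·0.824)] = 4.990·ln(5.877/2.854) = 3.604 mol·L⁻¹.
C_Q = (C_{A0}−C_A)−C_P = 2.553 mol·L⁻¹; S̃_{P/Q} = 3.604/2.553 = 1.41.

1.41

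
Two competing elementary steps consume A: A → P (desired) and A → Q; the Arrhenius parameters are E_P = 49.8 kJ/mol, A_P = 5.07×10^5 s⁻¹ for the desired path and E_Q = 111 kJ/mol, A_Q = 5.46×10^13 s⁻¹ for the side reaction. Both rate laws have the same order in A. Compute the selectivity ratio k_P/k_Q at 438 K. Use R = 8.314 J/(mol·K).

0.185

Since both paths have the same order in A, the concentration cancels and S_{P/Q} = k_P/k_Q = (A_P/A_Q)·exp[(E_Q−E_P)/(RT)].
(E_Q−E_P)/(RT) = (111−49.8)×10³/(8.314×438) = 61200/3642 = 16.81.
k_P/k_Q = (5.07×10^5/5.46×10^13)·exp(16.81) = 9.286×10^-9 × 1.990×10^7 = 0.185.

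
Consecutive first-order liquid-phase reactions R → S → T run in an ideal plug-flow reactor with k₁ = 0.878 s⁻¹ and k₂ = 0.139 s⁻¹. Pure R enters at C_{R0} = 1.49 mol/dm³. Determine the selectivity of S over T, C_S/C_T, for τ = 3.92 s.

The intermediate concentration in a first-order A→B→C sequence is C_S = k₁C_{R0}(e^(−k₁τ) − e^(−k₂τ))/(k₂−k₁).
e^(−k₁τ) = e^(−0.878×3.92) = e^(−3.442) = 0.03201; e^(−k₂τ) = e^(−0.5449) = 0.5799.
C_S = 0.878×1.49/(0.139−0.878) × (0.03201−0.5799) = (-1.770)×(-0.5479) = 0.9699 mol/dm³.
C_R = C_{R0}e^(−k₁τ) = 0.04769 mol/dm³, so C_T = C_{R0}−C_R−C_S = 0.4724 mol/dm³; C_S/C_T = 2.05.

2.05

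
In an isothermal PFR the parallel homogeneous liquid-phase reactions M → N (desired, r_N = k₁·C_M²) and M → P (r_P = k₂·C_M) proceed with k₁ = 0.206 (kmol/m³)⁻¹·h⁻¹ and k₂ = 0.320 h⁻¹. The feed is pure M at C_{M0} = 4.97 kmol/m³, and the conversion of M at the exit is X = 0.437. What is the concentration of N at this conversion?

1.54 kmol/m³

C_M = C_{M0}(1−X) = 2.798 kmol/m³.
Along a PFR/batch, dC_P/dC_M = −r_P/(r_N+r_P) = −k₂/(k₂+k₁·C_M).
Integrating from C_{M0} to C_M: C_P = (0.320/0.206)·ln[(0.320+0.206·4.97)/(0.320+0.206·2.80)] = 1.553·ln(1.344/0.8964) = 0.6289 kmol/m³.
Then C_N = (C_{M0}−C_M) − C_P = 2.172 − 0.6289 = 1.543 kmol/m³.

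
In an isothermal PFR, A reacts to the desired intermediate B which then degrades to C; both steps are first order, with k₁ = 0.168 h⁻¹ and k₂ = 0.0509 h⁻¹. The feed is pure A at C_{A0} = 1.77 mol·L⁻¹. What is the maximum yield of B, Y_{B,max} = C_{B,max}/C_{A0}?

Evaluating C_B at τ_opt = ln(k₂/k₁)/(k₂−k₁) gives C_{B,max}/C_{A0} = (k₁/k₂)^[k₂/(k₂−k₁)].
= (0.168/0.0509)^(0.0509/(0.0509−0.168)) = (3.301)^(-0.4347) = 0.5951.

0.595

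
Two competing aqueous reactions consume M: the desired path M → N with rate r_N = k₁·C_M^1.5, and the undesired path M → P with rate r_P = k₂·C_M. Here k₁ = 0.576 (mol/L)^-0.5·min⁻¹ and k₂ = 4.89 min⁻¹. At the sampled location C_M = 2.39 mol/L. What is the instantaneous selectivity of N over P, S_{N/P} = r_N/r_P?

0.182

S_{N/P} = r_N/r_P = (k₁·C_M^1.5)/(k₂·C_M) = (k₁/k₂)·C_M^0.5.
= (0.576×2.390^1.5) / (4.89×2.390) = 2.128/11.69 = 0.182.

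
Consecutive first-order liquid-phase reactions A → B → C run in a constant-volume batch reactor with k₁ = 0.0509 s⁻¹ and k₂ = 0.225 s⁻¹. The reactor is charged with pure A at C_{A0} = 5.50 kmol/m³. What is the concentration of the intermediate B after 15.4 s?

For first-order series with pure A initially, C_B(t) = k₁C_{A0}/(k₂−k₁)·(e^(−k₁t) − e^(−k₂t)).
e^(−k₁t) = e^(−0.0509×15.4) = e^(−0.7839) = 0.4566; e^(−k₂t) = e^(−3.465) = 0.03127.
C_B = 0.0509×5.50/(0.225−0.0509) × (0.4566−0.03127) = 1.608×0.4254 = 0.6840 kmol/m³.

0.684 kmol/m³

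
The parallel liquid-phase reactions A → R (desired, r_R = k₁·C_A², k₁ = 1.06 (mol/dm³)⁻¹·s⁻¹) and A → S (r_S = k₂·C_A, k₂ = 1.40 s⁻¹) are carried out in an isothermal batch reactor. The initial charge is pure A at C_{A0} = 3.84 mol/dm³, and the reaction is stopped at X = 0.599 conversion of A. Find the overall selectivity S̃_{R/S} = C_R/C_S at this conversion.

1.95

C_A = C_{A0}(1−X) = 1.540 mol/dm³.
Along a PFR/batch, dC_S/dC_A = −r_S/(r_R+r_S) = −k₂/(k₂+k₁·C_A).
Integrating from C_{A0} to C_A: C_S = (1.40/1.06)·ln[(1.40+1.06·3.84)/(1.40+1.06·1.54)] = 1.321·ln(5.470/3.032) = 0.7793 mol/dm³.
Then C_R = (C_{A0}−C_A) − C_S = 2.300 − 0.7793 = 1.521 mol/dm³.
S̃_{R/S} = C_R/C_S = 1.521/0.7793 = 1.95.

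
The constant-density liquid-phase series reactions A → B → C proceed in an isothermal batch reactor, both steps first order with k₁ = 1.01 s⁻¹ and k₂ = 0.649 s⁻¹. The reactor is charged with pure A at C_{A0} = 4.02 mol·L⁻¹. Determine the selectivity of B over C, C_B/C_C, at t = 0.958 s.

The intermediate concentration in a first-order A→B→C sequence is C_B = k₁C_{A0}(e^(−k₁t) − e^(−k₂t))/(k₂−k₁).
e^(−k₁t) = e^(−1.01×0.958) = e^(−0.9676) = 0.3800; e^(−k₂t) = e^(−0.6217) = 0.5370.
C_B = 1.01×4.02/(0.649−1.01) × (0.3800−0.5370) = (-11.25)×(-0.1570) = 1.766 mol·L⁻¹.
C_A = C_{A0}e^(−k₁t) = 1.528 mol·L⁻¹, so C_C = C_{A0}−C_A−C_B = 0.7265 mol·L⁻¹; C_B/C_C = 2.43.

2.43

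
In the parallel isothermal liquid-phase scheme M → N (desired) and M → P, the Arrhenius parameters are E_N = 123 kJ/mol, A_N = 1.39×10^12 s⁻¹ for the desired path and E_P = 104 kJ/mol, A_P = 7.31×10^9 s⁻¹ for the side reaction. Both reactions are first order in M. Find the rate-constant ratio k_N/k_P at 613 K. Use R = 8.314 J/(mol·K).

4.57

Since both paths have the same order in M, the concentration cancels and S_{N/P} = k_N/k_P = (A_N/A_P)·exp[(E_P−E_N)/(RT)].
(E_P−E_N)/(RT) = (104−123)×10³/(8.314×613) = -19000/5096 = -3.728.
k_N/k_P = (1.39×10^12/7.31×10^9)·exp(-3.728) = 190.2 × 0.02404 = 4.57.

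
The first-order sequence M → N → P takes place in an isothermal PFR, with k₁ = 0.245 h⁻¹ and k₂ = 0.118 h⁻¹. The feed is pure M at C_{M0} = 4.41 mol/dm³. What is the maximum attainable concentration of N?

2.24 mol/dm³

At the optimum, C_{N,max}/C_{M0} = (k₁/k₂)^[k₂/(k₂−k₁)].
= (0.245/0.118)^(0.118/(0.118−0.245)) = (2.076)^(-0.9291) = 0.5072.
C_{N,max} = 0.5072×4.41 = 2.24 mol/dm³.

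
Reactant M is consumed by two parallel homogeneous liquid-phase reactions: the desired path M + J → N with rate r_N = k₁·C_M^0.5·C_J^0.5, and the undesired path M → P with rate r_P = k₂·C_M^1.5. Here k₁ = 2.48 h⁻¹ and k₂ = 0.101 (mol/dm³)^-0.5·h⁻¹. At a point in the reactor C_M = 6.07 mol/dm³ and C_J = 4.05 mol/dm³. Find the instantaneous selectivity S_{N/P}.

S_{N/P} = r_N/r_P = (k₁·C_M^0.5·C_J^0.5)/(k₂·C_M^1.5) = (k₁/k₂)·C_M⁻¹·C_J^0.5.
= (2.48×6.070^0.5×4.050^0.5) / (0.101×6.070^1.5) = 12.30/1.510 = 8.14.

8.14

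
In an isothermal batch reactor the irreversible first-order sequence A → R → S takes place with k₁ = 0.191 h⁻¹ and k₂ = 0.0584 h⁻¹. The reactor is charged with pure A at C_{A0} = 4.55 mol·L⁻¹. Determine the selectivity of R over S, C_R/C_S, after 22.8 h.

The intermediate concentration in a first-order A→B→C sequence is C_R = k₁C_{A0}(e^(−k₁t) − e^(−k₂t))/(k₂−k₁).
e^(−k₁t) = e^(−0.191×22.8) = e^(−4.355) = 0.01285; e^(−k₂t) = e^(−1.332) = 0.2641.
C_R = 0.191×4.55/(0.0584−0.191) × (0.01285−0.2641) = (-6.554)×(-0.2512) = 1.647 mol·L⁻¹.
C_A = C_{A0}e^(−k₁t) = 0.05844 mol·L⁻¹, so C_S = C_{A0}−C_A−C_R = 2.845 mol·L⁻¹; C_R/C_S = 0.579.

0.579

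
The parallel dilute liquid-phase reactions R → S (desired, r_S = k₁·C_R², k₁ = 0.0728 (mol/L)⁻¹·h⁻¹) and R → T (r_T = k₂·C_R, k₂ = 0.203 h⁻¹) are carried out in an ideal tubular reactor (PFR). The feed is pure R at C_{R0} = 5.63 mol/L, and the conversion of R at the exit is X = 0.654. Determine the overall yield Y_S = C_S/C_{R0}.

0.369

C_R = C_{R0}(1−X) = 1.948 mol/L.
Along a PFR/batch, dC_T/dC_R = −r_T/(r_S+r_T) = −k₂/(k₂+k₁·C_R).
Integrating from C_{R0} to C_R: C_T = (0.203/0.0728)·ln[(0.203+0.0728·5.63)/(0.203+0.0728·1.95)] = 2.788·ln(0.6129/0.3448) = 1.604 mol/L.
Then C_S = (C_{R0}−C_R) − C_T = 3.682 − 1.604 = 2.078 mol/L.
Y_S = C_S/C_{R0} = 2.078/5.63 = 0.369.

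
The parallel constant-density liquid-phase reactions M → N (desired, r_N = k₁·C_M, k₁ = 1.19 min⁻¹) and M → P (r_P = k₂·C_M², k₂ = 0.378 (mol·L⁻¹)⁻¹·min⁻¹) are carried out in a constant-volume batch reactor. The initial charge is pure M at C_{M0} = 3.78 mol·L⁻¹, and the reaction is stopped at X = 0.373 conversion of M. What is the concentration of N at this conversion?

0.716 mol·L⁻¹

C_M = C_{M0}(1−X) = 2.370 mol·L⁻¹.
Along a PFR/batch, dC_N/dC_M = −r_N/(r_N+r_P) = −k₁/(k₁+k₂·C_M).
Integrating from C_{M0} to C_M: C_N = (1.19/0.378)·ln[(1.19+0.378·3.78)/(1.19+0.378·2.37)] = 3.148·ln(2.619/2.086) = 0.7163 mol·L⁻¹.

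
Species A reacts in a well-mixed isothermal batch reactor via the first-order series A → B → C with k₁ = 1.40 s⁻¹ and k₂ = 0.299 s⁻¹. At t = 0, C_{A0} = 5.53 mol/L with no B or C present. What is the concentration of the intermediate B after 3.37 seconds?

For first-order series with pure A initially, C_B(t) = k₁C_{A0}/(k₂−k₁)·(e^(−k₁t) − e^(−k₂t)).
e^(−k₁t) = e^(−1.40×3.37) = e^(−4.718) = 0.008933; e^(−k₂t) = e^(−1.008) = 0.3651.
C_B = 1.40×5.53/(0.299−1.40) × (0.008933−0.3651) = (-7.032)×(-0.3562) = 2.504 mol/L.

2.50 mol/L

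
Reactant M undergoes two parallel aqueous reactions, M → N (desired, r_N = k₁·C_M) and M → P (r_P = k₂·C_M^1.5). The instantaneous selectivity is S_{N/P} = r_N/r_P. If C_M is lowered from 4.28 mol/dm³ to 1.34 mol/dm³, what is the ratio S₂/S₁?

S_{N/P} = (k₁/k₂)·C_M^-0.5, so S₂/S₁ = (C_{M,2}/C_{M,1})^-0.5.
= (1.34/4.28)^(-0.5) = (0.3131)^(-0.5) = 1.79.

1.79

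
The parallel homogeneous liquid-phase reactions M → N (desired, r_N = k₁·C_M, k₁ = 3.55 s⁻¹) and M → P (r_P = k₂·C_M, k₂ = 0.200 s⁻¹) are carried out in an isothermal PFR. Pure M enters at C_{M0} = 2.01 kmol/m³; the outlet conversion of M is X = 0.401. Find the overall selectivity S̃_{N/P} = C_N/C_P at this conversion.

17.7

C_M = C_{M0}(1−X) = 1.204 kmol/m³.
Both paths are first order in M, so the instantaneous fraction to N is constant: dC_N/d(−C_M) = k₁/(k₁+k₂) = 0.9467.
C_N = 0.9467·(C_{M0}−C_M) = 0.9467×0.8060 = 0.763 kmol/m³.
C_P = (C_{M0}−C_M)−C_N = 0.04299 kmol/m³; S̃_{N/P} = 0.7630/0.04299 = 17.7.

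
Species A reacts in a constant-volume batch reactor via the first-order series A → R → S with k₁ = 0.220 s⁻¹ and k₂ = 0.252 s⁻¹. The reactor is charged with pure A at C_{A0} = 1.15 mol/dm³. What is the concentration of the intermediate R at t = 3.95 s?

0.394 mol/dm³

For first-order series with pure A initially, C_R(t) = k₁C_{A0}/(k₂−k₁)·(e^(−k₁t) − e^(−k₂t)).
e^(−k₁t) = e^(−0.220×3.95) = e^(−0.8690) = 0.4194; e^(−k₂t) = e^(−0.9954) = 0.3696.
C_R = 0.220×1.15/(0.252−0.220) × (0.4194−0.3696) = 7.906×0.04980 = 0.3937 mol/dm³.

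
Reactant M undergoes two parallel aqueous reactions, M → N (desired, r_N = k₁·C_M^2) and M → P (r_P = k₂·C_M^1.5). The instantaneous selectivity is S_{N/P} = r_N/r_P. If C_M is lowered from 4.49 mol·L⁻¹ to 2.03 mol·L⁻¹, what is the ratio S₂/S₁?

S_{N/P} = (k₁/k₂)·C_M^0.5, so S₂/S₁ = (C_{M,2}/C_{M,1})^0.5.
= (2.03/4.49)^0.5 = (0.4521)^0.5 = 0.672.
Selectivity toward N falls as C_M falls — high-concentration operation is favoured.

0.672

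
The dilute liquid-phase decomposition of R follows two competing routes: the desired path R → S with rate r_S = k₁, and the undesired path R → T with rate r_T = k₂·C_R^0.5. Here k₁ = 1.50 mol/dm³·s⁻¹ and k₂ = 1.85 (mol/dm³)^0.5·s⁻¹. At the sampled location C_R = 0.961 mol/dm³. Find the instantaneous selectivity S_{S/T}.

0.827

S_{S/T} = r_S/r_T = (k₁)/(k₂·C_R^0.5) = (k₁/k₂)·C_R^-0.5.
= (1.50) / (1.85×0.9610^0.5) = 1.500/1.814 = 0.827.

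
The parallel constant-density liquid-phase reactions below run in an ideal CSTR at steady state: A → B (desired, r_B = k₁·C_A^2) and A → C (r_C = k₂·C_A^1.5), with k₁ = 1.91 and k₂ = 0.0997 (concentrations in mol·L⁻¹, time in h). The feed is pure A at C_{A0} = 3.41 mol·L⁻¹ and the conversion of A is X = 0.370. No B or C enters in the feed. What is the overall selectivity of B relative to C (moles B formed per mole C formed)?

28.1

Exit C_A = C_{A0}(1−X) = 3.41×0.630 = 2.148 mol·L⁻¹.
Rates in a CSTR are evaluated at the outlet concentration: r_B = 1.91×2.148^2 = 8.815, r_C = 0.0997×2.148^1.5 = 0.3139.
Overall selectivity = C_B/C_C = r_Bτ/(r_Cτ) = r_B/r_C = 28.1.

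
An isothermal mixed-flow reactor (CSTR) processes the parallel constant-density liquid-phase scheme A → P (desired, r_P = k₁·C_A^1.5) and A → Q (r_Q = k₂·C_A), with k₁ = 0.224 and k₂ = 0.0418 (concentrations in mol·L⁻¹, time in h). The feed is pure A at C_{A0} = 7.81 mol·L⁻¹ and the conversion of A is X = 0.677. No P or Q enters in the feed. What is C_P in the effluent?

Exit C_A = C_{A0}(1−X) = 7.81×0.323 = 2.523 mol·L⁻¹.
In a CSTR the entire volume is at exit conditions, so r_P = 0.224×2.523^1.5 = 0.8975 and r_Q = 0.0418×2.523 = 0.1054.
Fraction of consumed A going to P: r_P/(r_P+r_Q) = 0.8949.
C_P = 0.8949·C_{A0}·X = 0.8949×7.81×0.677 = 4.73 mol·L⁻¹.

4.73 mol·L⁻¹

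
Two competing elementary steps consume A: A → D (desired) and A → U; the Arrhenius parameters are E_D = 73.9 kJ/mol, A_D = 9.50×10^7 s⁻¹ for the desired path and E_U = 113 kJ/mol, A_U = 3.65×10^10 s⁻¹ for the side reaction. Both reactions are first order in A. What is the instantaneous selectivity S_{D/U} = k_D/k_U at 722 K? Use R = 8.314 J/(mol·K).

Since both paths have the same order in A, the concentration cancels and S_{D/U} = k_D/k_U = (A_D/A_U)·exp[(E_U−E_D)/(RT)].
(E_U−E_D)/(RT) = (113−73.9)×10³/(8.314×722) = 39100/6003 = 6.514.
k_D/k_U = (9.50×10^7/3.65×10^10)·exp(6.514) = 0.002603 × 674.3 = 1.76.
Since E_D < E_U, lowering the temperature improves selectivity toward D.

1.76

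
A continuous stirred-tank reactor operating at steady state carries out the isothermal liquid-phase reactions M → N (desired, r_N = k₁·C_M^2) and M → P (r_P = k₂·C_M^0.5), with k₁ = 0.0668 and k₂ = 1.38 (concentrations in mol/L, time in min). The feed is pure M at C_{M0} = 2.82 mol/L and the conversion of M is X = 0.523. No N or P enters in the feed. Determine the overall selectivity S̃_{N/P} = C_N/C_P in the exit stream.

Exit C_M = C_{M0}(1−X) = 2.82×0.477 = 1.345 mol/L.
A CSTR operates uniformly at the exit composition, giving r_N = 0.1209 and r_P = 1.601 (each k·C_M^n at C_M = 1.345).
Overall selectivity = C_N/C_P = r_Nτ/(r_Pτ) = r_N/r_P = 0.0755.

0.0755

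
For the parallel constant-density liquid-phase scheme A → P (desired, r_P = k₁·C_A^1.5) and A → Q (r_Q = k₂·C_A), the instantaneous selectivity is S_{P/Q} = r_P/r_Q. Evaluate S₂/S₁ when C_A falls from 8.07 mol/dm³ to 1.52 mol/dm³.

S_{P/Q} = (k₁/k₂)·C_A^0.5, so S₂/S₁ = (C_{A,2}/C_{A,1})^0.5.
= (1.52/8.07)^0.5 = (0.1884)^0.5 = 0.434.
Selectivity toward P falls as C_A falls — high-concentration operation is favoured.

0.434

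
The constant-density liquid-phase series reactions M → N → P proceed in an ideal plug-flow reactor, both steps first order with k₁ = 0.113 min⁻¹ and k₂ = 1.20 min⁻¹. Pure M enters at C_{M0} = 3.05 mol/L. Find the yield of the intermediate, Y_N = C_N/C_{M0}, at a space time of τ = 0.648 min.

0.0488

Solving the coupled first-order balances gives C_N(τ) = [k₁/(k₂−k₁)]·C_{M0}·(e^(−k₁τ) − e^(−k₂τ)).
e^(−k₁τ) = e^(−0.113×0.648) = e^(−0.07322) = 0.9294; e^(−k₂τ) = e^(−0.7776) = 0.4595.
C_N = 0.113×3.05/(1.20−0.113) × (0.9294−0.4595) = 0.3171×0.4699 = 0.1490 mol/L.
Y_N = C_N/C_{M0} = 0.1490/3.05 = 0.0488.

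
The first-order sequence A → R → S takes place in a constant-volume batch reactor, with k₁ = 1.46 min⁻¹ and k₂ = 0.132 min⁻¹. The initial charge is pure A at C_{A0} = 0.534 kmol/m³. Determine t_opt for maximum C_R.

1.81 min

Setting dC_R/dt = 0 gives t_opt = ln(k₂/k₁)/(k₂−k₁).
= ln(0.132/1.46)/(0.132−1.46) = ln(0.09041)/-1.328 = -2.403/-1.328 = 1.81 min.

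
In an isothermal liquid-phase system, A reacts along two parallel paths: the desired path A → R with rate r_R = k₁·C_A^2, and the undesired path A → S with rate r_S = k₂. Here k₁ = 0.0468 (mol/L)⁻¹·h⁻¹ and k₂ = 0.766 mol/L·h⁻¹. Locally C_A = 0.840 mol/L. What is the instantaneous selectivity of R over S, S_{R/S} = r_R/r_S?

S_{R/S} = r_R/r_S = (k₁·C_A^2)/(k₂) = (k₁/k₂)·C_A^2.
= (0.0468×0.8400^2) / (0.766) = 0.03302/0.7660 = 0.0431.

0.0431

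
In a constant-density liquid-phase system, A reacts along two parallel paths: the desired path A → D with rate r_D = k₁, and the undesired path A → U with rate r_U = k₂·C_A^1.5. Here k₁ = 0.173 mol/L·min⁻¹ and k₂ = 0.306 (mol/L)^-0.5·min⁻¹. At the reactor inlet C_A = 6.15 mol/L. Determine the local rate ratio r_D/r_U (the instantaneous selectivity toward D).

S_{D/U} = r_D/r_U = (k₁)/(k₂·C_A^1.5) = (k₁/k₂)·C_A^-1.5.
= (0.173) / (0.306×6.150^1.5) = 0.1730/4.667 = 0.0371.
The undesired path is higher order in A, so low C_A (CSTR or dilute feed) favours D.

0.0371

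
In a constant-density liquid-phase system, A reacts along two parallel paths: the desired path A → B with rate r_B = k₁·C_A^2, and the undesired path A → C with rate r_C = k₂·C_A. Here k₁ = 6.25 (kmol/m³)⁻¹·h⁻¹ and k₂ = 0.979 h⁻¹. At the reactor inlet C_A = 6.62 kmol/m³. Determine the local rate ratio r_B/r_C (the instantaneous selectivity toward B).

S_{B/C} = r_B/r_C = (k₁·C_A^2)/(k₂·C_A) = (k₁/k₂)·C_A.
= (6.25×6.620^2) / (0.979×6.620) = 273.9/6.481 = 42.3.
Since the desired path is higher order in A, keeping C_A high (PFR or concentrated feed) favours B.

42.3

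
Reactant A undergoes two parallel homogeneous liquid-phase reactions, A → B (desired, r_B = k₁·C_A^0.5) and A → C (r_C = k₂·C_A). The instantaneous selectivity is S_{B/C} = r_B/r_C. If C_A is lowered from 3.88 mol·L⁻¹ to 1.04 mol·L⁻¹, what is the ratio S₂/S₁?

1.93

S_{B/C} = (k₁/k₂)·C_A^-0.5, so S₂/S₁ = (C_{A,2}/C_{A,1})^-0.5.
= (1.04/3.88)^(-0.5) = (0.2680)^(-0.5) = 1.93.
Selectivity toward B rises as C_A falls — low-concentration operation is favoured.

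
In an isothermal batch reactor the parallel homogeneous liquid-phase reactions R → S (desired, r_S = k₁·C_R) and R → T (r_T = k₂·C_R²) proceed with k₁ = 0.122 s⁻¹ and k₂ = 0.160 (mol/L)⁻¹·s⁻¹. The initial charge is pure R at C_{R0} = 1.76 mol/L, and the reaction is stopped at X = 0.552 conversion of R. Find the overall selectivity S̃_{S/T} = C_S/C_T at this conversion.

C_R = C_{R0}(1−X) = 0.7885 mol/L.
Along a PFR/batch, dC_S/dC_R = −r_S/(r_S+r_T) = −k₁/(k₁+k₂·C_R).
Integrating from C_{R0} to C_R: C_S = (0.122/0.160)·ln[(0.122+0.160·1.76)/(0.122+0.160·0.788)] = 0.7625·ln(0.4036/0.2482) = 0.3709 mol/L.
C_T = (C_{R0}−C_R)−C_S = 0.6007 mol/L; S̃_{S/T} = 0.3709/0.6007 = 0.617.

0.617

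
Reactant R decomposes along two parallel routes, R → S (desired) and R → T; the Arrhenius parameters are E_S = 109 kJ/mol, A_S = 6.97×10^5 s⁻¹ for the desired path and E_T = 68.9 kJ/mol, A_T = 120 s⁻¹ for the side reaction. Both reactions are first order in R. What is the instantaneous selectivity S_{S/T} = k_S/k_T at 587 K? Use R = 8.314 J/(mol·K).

1.57

Since both paths have the same order in R, the concentration cancels and S_{S/T} = k_S/k_T = (A_S/A_T)·exp[(E_T−E_S)/(RT)].
(E_T−E_S)/(RT) = (68.9−109)×10³/(8.314×587) = -40100/4880 = -8.217.
k_S/k_T = (6.97×10^5/120)·exp(-8.217) = 5808 × 2.701×10^-4 = 1.57.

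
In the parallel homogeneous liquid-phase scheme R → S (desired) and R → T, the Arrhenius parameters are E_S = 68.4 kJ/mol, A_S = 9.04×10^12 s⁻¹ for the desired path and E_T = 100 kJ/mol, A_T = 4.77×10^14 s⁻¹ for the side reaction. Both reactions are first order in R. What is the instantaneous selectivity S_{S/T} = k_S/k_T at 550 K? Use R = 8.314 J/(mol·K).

19.0

Since both paths have the same order in R, the concentration cancels and S_{S/T} = k_S/k_T = (A_S/A_T)·exp[(E_T−E_S)/(RT)].
(E_T−E_S)/(RT) = (100−68.4)×10³/(8.314×550) = 31600/4573 = 6.911.
k_S/k_T = (9.04×10^12/4.77×10^14)·exp(6.911) = 0.01895 × 1003 = 19.0.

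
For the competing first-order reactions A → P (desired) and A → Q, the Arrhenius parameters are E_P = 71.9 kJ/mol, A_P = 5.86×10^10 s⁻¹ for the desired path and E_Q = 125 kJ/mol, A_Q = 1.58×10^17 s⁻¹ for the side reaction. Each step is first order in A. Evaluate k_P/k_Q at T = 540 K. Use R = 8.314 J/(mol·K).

k_P/k_Q = (A_P/A_Q)·exp[−(E_P−E_Q)/(RT)] = (A_P/A_Q)·exp[(E_Q−E_P)/(RT)].
(E_Q−E_P)/(RT) = (125−71.9)×10³/(8.314×540) = 53100/4490 = 11.83.
k_P/k_Q = (5.86×10^10/1.58×10^17)·exp(11.83) = 3.709×10^-7 × 1.370×10^5 = 0.0508.

0.0508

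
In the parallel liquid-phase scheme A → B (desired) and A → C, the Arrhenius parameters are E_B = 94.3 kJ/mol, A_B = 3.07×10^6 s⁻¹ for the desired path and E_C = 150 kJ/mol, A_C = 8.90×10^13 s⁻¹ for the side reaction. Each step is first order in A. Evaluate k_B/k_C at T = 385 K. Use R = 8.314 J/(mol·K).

Since both paths have the same order in A, the concentration cancels and S_{B/C} = k_B/k_C = (A_B/A_C)·exp[(E_C−E_B)/(RT)].
(E_C−E_B)/(RT) = (150−94.3)×10³/(8.314×385) = 55700/3201 = 17.40.
k_B/k_C = (3.07×10^6/8.90×10^13)·exp(17.40) = 3.449×10^-8 × 3.609×10^7 = 1.24.

1.24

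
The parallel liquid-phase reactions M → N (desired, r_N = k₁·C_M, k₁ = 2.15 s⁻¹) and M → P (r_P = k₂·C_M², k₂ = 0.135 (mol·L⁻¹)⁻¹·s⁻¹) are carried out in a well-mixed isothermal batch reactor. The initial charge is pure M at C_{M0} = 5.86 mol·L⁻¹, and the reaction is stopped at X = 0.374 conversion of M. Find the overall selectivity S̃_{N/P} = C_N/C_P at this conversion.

C_M = C_{M0}(1−X) = 3.668 mol·L⁻¹.
Along a PFR/batch, dC_N/dC_M = −r_N/(r_N+r_P) = −k₁/(k₁+k₂·C_M).
Integrating from C_{M0} to C_M: C_N = (2.15/0.135)·ln[(2.15+0.135·5.86)/(2.15+0.135·3.67)] = 15.93·ln(2.941/2.645) = 1.689 mol·L⁻¹.
C_P = (C_{M0}−C_M)−C_N = 0.5031 mol·L⁻¹; S̃_{N/P} = 1.689/0.5031 = 3.36.

3.36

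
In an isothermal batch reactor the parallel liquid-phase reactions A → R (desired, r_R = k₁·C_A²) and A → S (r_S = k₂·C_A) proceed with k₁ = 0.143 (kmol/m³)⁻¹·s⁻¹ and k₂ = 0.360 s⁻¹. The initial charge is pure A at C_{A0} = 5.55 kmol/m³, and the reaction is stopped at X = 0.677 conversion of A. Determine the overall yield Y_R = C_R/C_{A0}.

0.393

C_A = C_{A0}(1−X) = 1.793 kmol/m³.
Along a PFR/batch, dC_S/dC_A = −r_S/(r_R+r_S) = −k₂/(k₂+k₁·C_A).
Integrating from C_{A0} to C_A: C_S = (0.360/0.143)·ln[(0.360+0.143·5.55)/(0.360+0.143·1.79)] = 2.517·ln(1.154/0.6163) = 1.578 kmol/m³.
Then C_R = (C_{A0}−C_A) − C_S = 3.757 − 1.578 = 2.179 kmol/m³.
Y_R = C_R/C_{A0} = 2.179/5.55 = 0.393.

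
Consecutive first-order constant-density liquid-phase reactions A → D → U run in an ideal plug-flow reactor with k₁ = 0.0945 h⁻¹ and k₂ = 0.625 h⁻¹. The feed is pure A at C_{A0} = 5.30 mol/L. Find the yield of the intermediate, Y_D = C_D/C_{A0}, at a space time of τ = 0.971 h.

Solving the coupled first-order balances gives C_D(τ) = [k₁/(k₂−k₁)]·C_{A0}·(e^(−k₁τ) − e^(−k₂τ)).
e^(−k₁τ) = e^(−0.0945×0.971) = e^(−0.09176) = 0.9123; e^(−k₂τ) = e^(−0.6069) = 0.5451.
C_D = 0.0945×5.30/(0.625−0.0945) × (0.9123−0.5451) = 0.9441×0.3673 = 0.3467 mol/L.
Y_D = C_D/C_{A0} = 0.3467/5.30 = 0.0654.

0.0654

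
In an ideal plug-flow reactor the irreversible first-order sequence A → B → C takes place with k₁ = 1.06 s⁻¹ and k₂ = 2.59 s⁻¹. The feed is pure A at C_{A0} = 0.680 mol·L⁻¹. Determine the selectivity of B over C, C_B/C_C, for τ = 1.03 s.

Solving the coupled first-order balances gives C_B(τ) = [k₁/(k₂−k₁)]·C_{A0}·(e^(−k₁τ) − e^(−k₂τ)).
e^(−k₁τ) = e^(−1.06×1.03) = e^(−1.092) = 0.3356; e^(−k₂τ) = e^(−2.668) = 0.06941.
C_B = 1.06×0.680/(2.59−1.06) × (0.3356−0.06941) = 0.4711×0.2662 = 0.1254 mol·L⁻¹.
C_A = C_{A0}e^(−k₁τ) = 0.2282 mol·L⁻¹, so C_C = C_{A0}−C_A−C_B = 0.3264 mol·L⁻¹; C_B/C_C = 0.384.

0.384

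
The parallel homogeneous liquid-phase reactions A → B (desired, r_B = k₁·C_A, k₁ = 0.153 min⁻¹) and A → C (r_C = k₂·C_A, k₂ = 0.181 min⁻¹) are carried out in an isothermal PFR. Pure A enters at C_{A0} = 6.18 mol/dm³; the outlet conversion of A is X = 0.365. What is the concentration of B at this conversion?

1.03 mol/dm³

C_A = C_{A0}(1−X) = 3.924 mol/dm³.
Both paths are first order in A, so the instantaneous fraction to B is constant: dC_B/d(−C_A) = k₁/(k₁+k₂) = 0.4581.
C_B = 0.4581·(C_{A0}−C_A) = 0.4581×2.256 = 1.03 mol/dm³.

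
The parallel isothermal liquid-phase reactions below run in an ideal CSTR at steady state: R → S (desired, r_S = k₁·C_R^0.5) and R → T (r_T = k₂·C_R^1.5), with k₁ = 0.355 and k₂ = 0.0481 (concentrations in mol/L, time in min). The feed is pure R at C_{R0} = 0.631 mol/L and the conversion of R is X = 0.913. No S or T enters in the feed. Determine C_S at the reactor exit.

0.572 mol/L

Exit C_R = C_{R0}(1−X) = 0.631×0.0870 = 0.05490 mol/L.
A CSTR operates uniformly at the exit composition, giving r_S = 0.08318 and r_T = 6.187×10^-4 (each k·C_R^n at C_R = 0.05490).
Fraction of consumed R going to S: r_S/(r_S+r_T) = 0.9926.
C_S = 0.9926·C_{R0}·X = 0.9926×0.631×0.913 = 0.572 mol/L.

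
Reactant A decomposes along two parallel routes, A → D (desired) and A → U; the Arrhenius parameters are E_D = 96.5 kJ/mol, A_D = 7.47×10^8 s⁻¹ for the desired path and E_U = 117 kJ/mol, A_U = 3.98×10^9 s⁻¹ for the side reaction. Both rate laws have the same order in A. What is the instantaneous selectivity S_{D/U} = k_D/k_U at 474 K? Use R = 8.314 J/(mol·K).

34.1

With equal orders, S_{D/U} = k_D/k_U = (A_D/A_U)·exp[(E_U−E_D)/(RT)].
(E_U−E_D)/(RT) = (117−96.5)×10³/(8.314×474) = 20500/3941 = 5.202.
k_D/k_U = (7.47×10^8/3.98×10^9)·exp(5.202) = 0.1877 × 181.6 = 34.1.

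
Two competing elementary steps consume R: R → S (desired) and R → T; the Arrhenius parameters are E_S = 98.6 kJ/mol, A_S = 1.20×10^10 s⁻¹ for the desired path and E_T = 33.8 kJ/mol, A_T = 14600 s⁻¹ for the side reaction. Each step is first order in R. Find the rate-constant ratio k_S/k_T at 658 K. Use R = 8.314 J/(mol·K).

Since both paths have the same order in R, the concentration cancels and S_{S/T} = k_S/k_T = (A_S/A_T)·exp[(E_T−E_S)/(RT)].
(E_T−E_S)/(RT) = (33.8−98.6)×10³/(8.314×658) = -64800/5471 = -11.85.
k_S/k_T = (1.20×10^10/14600)·exp(-11.85) = 8.219×10^5 × 7.174×10^-6 = 5.90.

5.90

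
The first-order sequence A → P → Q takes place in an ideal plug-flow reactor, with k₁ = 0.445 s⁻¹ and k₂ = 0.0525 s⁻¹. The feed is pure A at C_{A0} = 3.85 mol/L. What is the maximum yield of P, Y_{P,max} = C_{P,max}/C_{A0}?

At the optimum, C_{P,max}/C_{A0} = (k₁/k₂)^[k₂/(k₂−k₁)].
= (0.445/0.0525)^(0.0525/(0.0525−0.445)) = (8.476)^(-0.1338) = 0.7514.

0.751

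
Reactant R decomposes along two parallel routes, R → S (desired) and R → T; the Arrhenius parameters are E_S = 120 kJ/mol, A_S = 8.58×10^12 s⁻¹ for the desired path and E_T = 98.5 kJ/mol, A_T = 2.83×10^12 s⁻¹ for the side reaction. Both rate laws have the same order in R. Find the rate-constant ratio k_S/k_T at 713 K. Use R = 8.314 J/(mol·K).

0.0806

k_S/k_T = (A_S/A_T)·exp[−(E_S−E_T)/(RT)] = (A_S/A_T)·exp[(E_T−E_S)/(RT)].
(E_T−E_S)/(RT) = (98.5−120)×10³/(8.314×713) = -21500/5928 = -3.627.
k_S/k_T = (8.58×10^12/2.83×10^12)·exp(-3.627) = 3.032 × 0.02660 = 0.0806.
Since E_S > E_T, raising the temperature improves selectivity toward S.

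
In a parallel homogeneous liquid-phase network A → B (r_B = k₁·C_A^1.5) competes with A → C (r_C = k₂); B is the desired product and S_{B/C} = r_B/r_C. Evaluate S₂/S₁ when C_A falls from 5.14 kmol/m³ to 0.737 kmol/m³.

0.0543

S_{B/C} = (k₁/k₂)·C_A^1.5, so S₂/S₁ = (C_{A,2}/C_{A,1})^1.5.
= (0.737/5.14)^1.5 = (0.1434)^1.5 = 0.0543.
Selectivity toward B falls as C_A falls — high-concentration operation is favoured.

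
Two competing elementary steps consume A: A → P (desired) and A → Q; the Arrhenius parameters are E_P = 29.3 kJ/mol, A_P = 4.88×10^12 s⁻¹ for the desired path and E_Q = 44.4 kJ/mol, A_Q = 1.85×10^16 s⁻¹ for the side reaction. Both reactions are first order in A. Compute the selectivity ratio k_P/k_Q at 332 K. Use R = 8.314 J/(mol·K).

0.0627

k_P/k_Q = (A_P/A_Q)·exp[−(E_P−E_Q)/(RT)] = (A_P/A_Q)·exp[(E_Q−E_P)/(RT)].
(E_Q−E_P)/(RT) = (44.4−29.3)×10³/(8.314×332) = 15100/2760 = 5.471.
k_P/k_Q = (4.88×10^12/1.85×10^16)·exp(5.471) = 2.638×10^-4 × 237.6 = 0.0627.
Since E_P < E_Q, lowering the temperature improves selectivity toward P.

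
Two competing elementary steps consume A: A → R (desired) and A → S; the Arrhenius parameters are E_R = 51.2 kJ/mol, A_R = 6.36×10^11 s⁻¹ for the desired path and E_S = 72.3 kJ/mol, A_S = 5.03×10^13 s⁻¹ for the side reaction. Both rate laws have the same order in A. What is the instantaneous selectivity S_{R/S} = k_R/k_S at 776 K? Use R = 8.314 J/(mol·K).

0.333

k_R/k_S = (A_R/A_S)·exp[−(E_R−E_S)/(RT)] = (A_R/A_S)·exp[(E_S−E_R)/(RT)].
(E_S−E_R)/(RT) = (72.3−51.2)×10³/(8.314×776) = 21100/6452 = 3.270.
k_R/k_S = (6.36×10^11/5.03×10^13)·exp(3.270) = 0.01264 × 26.32 = 0.333.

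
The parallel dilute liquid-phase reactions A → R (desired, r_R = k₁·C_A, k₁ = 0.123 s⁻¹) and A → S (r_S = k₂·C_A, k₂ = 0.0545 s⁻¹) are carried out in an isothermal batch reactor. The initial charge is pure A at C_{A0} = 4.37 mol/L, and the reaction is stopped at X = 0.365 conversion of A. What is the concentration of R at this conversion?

C_A = C_{A0}(1−X) = 2.775 mol/L.
Both paths are first order in A, so the instantaneous fraction to R is constant: dC_R/d(−C_A) = k₁/(k₁+k₂) = 0.6930.
C_R = 0.6930·(C_{A0}−C_A) = 0.6930×1.595 = 1.11 mol/L.

1.11 mol/L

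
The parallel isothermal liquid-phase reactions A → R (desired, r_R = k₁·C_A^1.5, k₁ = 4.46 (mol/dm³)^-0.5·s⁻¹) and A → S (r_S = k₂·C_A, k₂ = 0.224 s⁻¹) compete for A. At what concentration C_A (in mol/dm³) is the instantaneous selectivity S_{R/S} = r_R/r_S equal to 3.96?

0.0396 mol/dm³

S_{R/S} = (k₁/k₂)·C_A^0.5 ⇒ C_A = (S·k₂/k₁)^(2).
= (3.96×0.224/4.46)^(2) = (0.1989)^(2) = 0.0396 mol/dm³.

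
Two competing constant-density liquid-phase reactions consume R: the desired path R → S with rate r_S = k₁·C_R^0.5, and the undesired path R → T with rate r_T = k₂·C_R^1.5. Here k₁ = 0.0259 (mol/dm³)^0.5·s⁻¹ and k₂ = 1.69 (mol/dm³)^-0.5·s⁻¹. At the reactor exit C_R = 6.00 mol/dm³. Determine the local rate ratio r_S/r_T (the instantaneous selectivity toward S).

0.00255

S_{S/T} = r_S/r_T = (k₁·C_R^0.5)/(k₂·C_R^1.5) = (k₁/k₂)·C_R⁻¹.
= (0.0259×6.000^0.5) / (1.69×6.000^1.5) = 0.06344/24.84 = 0.00255.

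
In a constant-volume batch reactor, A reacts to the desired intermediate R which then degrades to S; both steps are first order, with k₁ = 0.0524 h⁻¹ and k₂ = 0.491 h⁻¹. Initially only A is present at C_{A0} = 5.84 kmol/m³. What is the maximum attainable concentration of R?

Evaluating C_R at t_opt = ln(k₂/k₁)/(k₂−k₁) gives C_{R,max}/C_{A0} = (k₁/k₂)^[k₂/(k₂−k₁)].
= (0.0524/0.491)^(0.491/(0.491−0.0524)) = (0.1067)^(1.119) = 0.08169.
C_{R,max} = 0.08169×5.84 = 0.477 kmol/m³.

0.477 kmol/m³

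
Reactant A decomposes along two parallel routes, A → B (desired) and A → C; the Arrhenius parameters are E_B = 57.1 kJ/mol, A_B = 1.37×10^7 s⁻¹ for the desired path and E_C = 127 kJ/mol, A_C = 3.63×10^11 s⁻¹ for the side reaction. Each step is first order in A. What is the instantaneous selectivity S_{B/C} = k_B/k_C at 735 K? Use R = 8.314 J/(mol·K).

k_B/k_C = (A_B/A_C)·exp[−(E_B−E_C)/(RT)] = (A_B/A_C)·exp[(E_C−E_B)/(RT)].
(E_C−E_B)/(RT) = (127−57.1)×10³/(8.314×735) = 69900/6111 = 11.44.
k_B/k_C = (1.37×10^7/3.63×10^11)·exp(11.44) = 3.774×10^-5 × 92854 = 3.50.

3.50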